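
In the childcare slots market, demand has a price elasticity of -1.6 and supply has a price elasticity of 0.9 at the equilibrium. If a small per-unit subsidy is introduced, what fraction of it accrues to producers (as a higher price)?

For a small subsidy around the equilibrium, the benefit split depends on the relative slopes, which at a point are proportional to the elasticities.
Buyer share = εs/(εs + |εd|) = 0.9/(0.9 + 1.6) = 0.36; seller share = |εd|/(εs + |εd|) = 0.64.
So producers capture 0.64 of the subsidy.

Producer share = 0.64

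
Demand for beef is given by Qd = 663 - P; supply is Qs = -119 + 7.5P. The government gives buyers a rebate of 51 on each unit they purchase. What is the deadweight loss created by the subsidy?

Deadweight loss = 1147.5

Pre-subsidy: 663 - P = -119 + 7.5P gives P* = 92, Q* = 571.
With the rebate, buyers effectively pay Pb = Ps − 51, where Ps is the price sellers receive.
Demand in terms of Ps becomes Qd = 663 − 1(Ps − 51) = 714 - Ps. Setting this equal to supply: 714 - Ps = -119 + 7.5Ps, so Ps = 98.
Buyers pay Pb = 98 − 51 = 47; Q' = -119 + 7.5·98 = 616.
The subsidy expands output by 616 − 571 = 45 past the efficient level; on those units the gap between marginal cost and willingness to pay runs from 0 up to 51.
DWL = ½ × 51 × 45 = 1147.5.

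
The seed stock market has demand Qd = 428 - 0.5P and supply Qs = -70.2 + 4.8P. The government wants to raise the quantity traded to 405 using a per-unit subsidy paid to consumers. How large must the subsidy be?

Required subsidy s = 53 per unit

At Q = 405, invert demand for the buyer price: Pb = (428 − 405)/0.5 = 46; invert supply for the seller price: Ps = (405 − (-70.2))/4.8 = 99.
The subsidy must fill the gap: s = Ps − Pb = 99 − 46 = 53.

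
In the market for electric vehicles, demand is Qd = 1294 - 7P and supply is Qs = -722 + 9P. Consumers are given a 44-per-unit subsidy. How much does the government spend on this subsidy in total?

Government cost = 25751

Pre-subsidy: 1294 - 7P = -722 + 9P gives P* = 126, Q* = 412.
With the rebate, buyers effectively pay Pb = Ps − 44, where Ps is the price sellers receive.
Demand in terms of Ps becomes Qd = 1294 − 7(Ps − 44) = 1602 - 7Ps. Setting this equal to supply: 1602 - 7Ps = -722 + 9Ps, so Ps = 145.25.
Buyers pay Pb = 145.25 − 44 = 101.25; Q' = -722 + 9·145.25 = 585.25.
Government outlay = subsidy × quantity = 44 × 585.25 = 25751.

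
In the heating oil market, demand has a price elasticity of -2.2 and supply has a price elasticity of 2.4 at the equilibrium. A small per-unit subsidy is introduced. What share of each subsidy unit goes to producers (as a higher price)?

Producer share = 11/23

For a small subsidy around the equilibrium, the benefit split depends on the relative slopes, which at a point are proportional to the elasticities.
Buyer share = εs/(εs + |εd|) = 2.4/(2.4 + 2.2) = 12/23; seller share = |εd|/(εs + |εd|) = 11/23.
So producers capture 11/23 of the subsidy.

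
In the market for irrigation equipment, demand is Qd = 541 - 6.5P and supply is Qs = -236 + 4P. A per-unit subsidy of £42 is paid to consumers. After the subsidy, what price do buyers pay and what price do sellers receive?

Pre-subsidy: 541 - 6.5P = -236 + 4P gives P* = 74, Q* = 60.
With the rebate, buyers effectively pay Pb = Ps − 42, where Ps is the price sellers receive.
Demand in terms of Ps becomes Qd = 541 − 6.5(Ps − 42) = 814 - 6.5Ps. Setting this equal to supply: 814 - 6.5Ps = -236 + 4Ps, so Ps = 100.
Buyers pay Pb = 100 − 42 = 58; Q' = -236 + 4·100 = 164.

Buyers pay £58; sellers receive £100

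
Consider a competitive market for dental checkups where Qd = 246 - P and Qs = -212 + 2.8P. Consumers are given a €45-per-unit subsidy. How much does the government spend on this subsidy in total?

Government cost = 135630/19

Pre-subsidy: 246 - P = -212 + 2.8P gives P* = 2290/19, Q* = 2384/19.
With the rebate, buyers effectively pay Pb = Ps − 45, where Ps is the price sellers receive.
Demand in terms of Ps becomes Qd = 246 − 1(Ps − 45) = 291 - Ps. Setting this equal to supply: 291 - Ps = -212 + 2.8Ps, so Ps = 2515/19.
Buyers pay Pb = 2515/19 − 45 = 1660/19; Q' = -212 + 2.8·(2515/19) = 3014/19.
Government outlay = subsidy × quantity = 45 × 3014/19 = 135630/19.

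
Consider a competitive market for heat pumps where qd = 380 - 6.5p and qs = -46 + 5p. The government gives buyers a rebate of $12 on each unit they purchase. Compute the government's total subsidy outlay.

Pre-subsidy: 380 - 6.5p = -46 + 5p gives p* = 852/23, q* = 3202/23.
With the rebate, buyers effectively pay pb = ps − 12, where ps is the price sellers receive.
Demand in terms of ps becomes qd = 380 − 6.5(ps − 12) = 458 - 6.5ps. Setting this equal to supply: 458 - 6.5ps = -46 + 5ps, so ps = 1008/23.
Buyers pay pb = 1008/23 − 12 = 732/23; q' = -46 + 5·(1008/23) = 3982/23.
Government outlay = subsidy × quantity = 12 × 3982/23 = 47784/23.

Government cost = 47784/23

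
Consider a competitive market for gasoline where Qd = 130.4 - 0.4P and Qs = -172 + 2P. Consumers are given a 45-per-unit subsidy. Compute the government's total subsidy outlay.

Government cost = 4275

Pre-subsidy: 130.4 - 0.4P = -172 + 2P gives P* = 126, Q* = 80.
With the rebate, buyers effectively pay Pb = Ps − 45, where Ps is the price sellers receive.
Demand in terms of Ps becomes Qd = 130.4 − 0.4(Ps − 45) = 148.4 - 0.4Ps. Setting this equal to supply: 148.4 - 0.4Ps = -172 + 2Ps, so Ps = 133.5.
Buyers pay Pb = 133.5 − 45 = 88.5; Q' = -172 + 2·133.5 = 95.
Government outlay = subsidy × quantity = 45 × 95 = 4275.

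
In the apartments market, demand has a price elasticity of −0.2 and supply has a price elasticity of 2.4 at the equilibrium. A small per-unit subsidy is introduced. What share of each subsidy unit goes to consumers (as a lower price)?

Consumer share = 12/13

For a small subsidy around the equilibrium, the benefit split depends on the relative slopes, which at a point are proportional to the elasticities.
Buyer share = εs/(εs + |εd|) = 2.4/(2.4 + 0.2) = 12/13; seller share = |εd|/(εs + |εd|) = 1/13.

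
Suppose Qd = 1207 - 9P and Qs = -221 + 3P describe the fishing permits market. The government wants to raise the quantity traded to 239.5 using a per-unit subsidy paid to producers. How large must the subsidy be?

At Q = 239.5, invert demand for the buyer price: Pb = (1207 − 239.5)/9 = 107.5; invert supply for the seller price: Ps = (239.5 − (-221))/3 = 153.5.
The subsidy must fill the gap: s = Ps − Pb = 153.5 − 107.5 = 46.

Required subsidy s = 46 per unit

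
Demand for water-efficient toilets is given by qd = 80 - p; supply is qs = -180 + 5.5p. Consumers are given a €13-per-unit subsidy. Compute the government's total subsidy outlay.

Pre-subsidy: 80 - p = -180 + 5.5p gives p* = 40, q* = 40.
With the rebate, buyers effectively pay pb = ps − 13, where ps is the price sellers receive.
Demand in terms of ps becomes qd = 80 − 1(ps − 13) = 93 - ps. Setting this equal to supply: 93 - ps = -180 + 5.5ps, so ps = 42.
Buyers pay pb = 42 − 13 = 29; q' = -180 + 5.5·42 = 51.
Government outlay = subsidy × quantity = 13 × 51 = 663.

Government cost = €663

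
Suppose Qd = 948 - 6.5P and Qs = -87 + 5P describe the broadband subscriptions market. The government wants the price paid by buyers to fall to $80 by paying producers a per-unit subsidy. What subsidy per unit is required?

Required subsidy s = $23 per unit

At a buyer price of 80, quantity demanded is 948 − 6.5·80 = 428.
Sellers supply 428 only when they receive Ps with -87 + 5·Ps = 428, i.e. Ps = 103.
s = Ps − Pb = 103 − 80 = 23.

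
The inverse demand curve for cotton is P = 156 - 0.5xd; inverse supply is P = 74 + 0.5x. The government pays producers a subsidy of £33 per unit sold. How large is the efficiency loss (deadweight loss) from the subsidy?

Deadweight loss = £544.5

Pre-subsidy: 156 - 0.5x = 74 + 0.5x gives x* = 82 and P* = 115.
With the subsidy, sellers receive Ps = Pb + 33 for each unit, where Pb is the price buyers pay.
On the curves, Pb = 156 - 0.5x and Ps = 74 + 0.5x; the wedge Ps − Pb = 33 gives 74 + 0.5x − (156 - 0.5x) = 33, so x' = 115.
Then Pb = 156 − 0.5·115 = 98.5 and Ps = 74 + 0.5·115 = 131.5.
The subsidy expands output by 115 − 82 = 33 past the efficient level; on those units the gap between marginal cost and willingness to pay runs from 0 up to 33.
DWL = ½ × 33 × 33 = 544.5.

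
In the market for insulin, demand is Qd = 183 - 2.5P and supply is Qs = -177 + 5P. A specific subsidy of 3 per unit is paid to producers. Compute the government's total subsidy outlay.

Pre-subsidy: 183 - 2.5P = -177 + 5P gives P* = 48, Q* = 63.
With the subsidy, sellers receive Ps = Pb + 3 for each unit, where Pb is the price buyers pay.
Supply in terms of Pb becomes Qs = -177 + 5(Pb + 3) = -162 + 5Pb. Setting this equal to demand: 183 - 2.5Pb = -162 + 5Pb, so Pb = 46.
Sellers receive Ps = 46 + 3 = 49; Q' = 183 − 2.5·46 = 68.
Government outlay = subsidy × quantity = 3 × 68 = 204.

Government cost = 204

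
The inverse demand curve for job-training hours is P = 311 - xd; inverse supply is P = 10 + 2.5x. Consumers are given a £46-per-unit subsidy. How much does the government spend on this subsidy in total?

Pre-subsidy: 311 - x = 10 + 2.5x gives x* = 86 and P* = 225.
With the rebate, buyers effectively pay Pb = Ps − 46, where Ps is the price sellers receive.
On the curves, Pb = 311 - x and Ps = 10 + 2.5x; the wedge Ps − Pb = 46 gives 10 + 2.5x − (311 - x) = 46, so x' = 694/7.
Then Pb = 311 − 1·(694/7) = 1483/7 and Ps = 10 + 2.5·(694/7) = 1805/7.
Government outlay = subsidy × quantity = 46 × 694/7 = 31924/7.

Government cost = 31924/7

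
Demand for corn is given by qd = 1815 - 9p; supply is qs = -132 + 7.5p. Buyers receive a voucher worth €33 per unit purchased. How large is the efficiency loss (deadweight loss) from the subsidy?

Deadweight loss = €2227.5

Pre-subsidy: 1815 - 9p = -132 + 7.5p gives p* = 118, q* = 753.
With the rebate, buyers effectively pay pb = ps − 33, where ps is the price sellers receive.
Demand in terms of ps becomes qd = 1815 − 9(ps − 33) = 2112 - 9ps. Setting this equal to supply: 2112 - 9ps = -132 + 7.5ps, so ps = 136.
Buyers pay pb = 136 − 33 = 103; q' = -132 + 7.5·136 = 888.
The subsidy expands output by 888 − 753 = 135 past the efficient level; on those units the gap between marginal cost and willingness to pay runs from 0 up to 33.
DWL = ½ × 33 × 135 = 2227.5.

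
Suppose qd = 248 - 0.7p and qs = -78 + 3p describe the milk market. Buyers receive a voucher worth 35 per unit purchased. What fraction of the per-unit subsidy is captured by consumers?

Consumer share = 30/37

Pre-subsidy: 248 - 0.7p = -78 + 3p gives p* = 3260/37, q* = 6894/37.
With the rebate, buyers effectively pay pb = ps − 35, where ps is the price sellers receive.
Demand in terms of ps becomes qd = 248 − 0.7(ps − 35) = 272.5 - 0.7ps. Setting this equal to supply: 272.5 - 0.7ps = -78 + 3ps, so ps = 3505/37.
Buyers pay pb = 3505/37 − 35 = 2210/37; q' = -78 + 3·(3505/37) = 7629/37.
Buyers' price falls by p* − pb = 3260/37 − 2210/37 = 1050/37; sellers' price rises by ps − p* = 3505/37 − 3260/37 = 245/37.
So consumers capture (1050/37)/35 = 30/37 of each unit of subsidy.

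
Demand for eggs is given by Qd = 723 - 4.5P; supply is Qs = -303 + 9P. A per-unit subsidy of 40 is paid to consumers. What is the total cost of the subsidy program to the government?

Government cost = 20040

Pre-subsidy: 723 - 4.5P = -303 + 9P gives P* = 76, Q* = 381.
With the rebate, buyers effectively pay Pb = Ps − 40, where Ps is the price sellers receive.
Demand in terms of Ps becomes Qd = 723 − 4.5(Ps − 40) = 903 - 4.5Ps. Setting this equal to supply: 903 - 4.5Ps = -303 + 9Ps, so Ps = 268/3.
Buyers pay Pb = 268/3 − 40 = 148/3; Q' = -303 + 9·(268/3) = 501.
Government outlay = subsidy × quantity = 40 × 501 = 20040.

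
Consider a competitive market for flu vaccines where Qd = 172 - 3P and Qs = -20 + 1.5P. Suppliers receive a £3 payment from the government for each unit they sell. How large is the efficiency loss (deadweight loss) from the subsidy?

Pre-subsidy: 172 - 3P = -20 + 1.5P gives P* = 128/3, Q* = 44.
With the subsidy, sellers receive Ps = Pb + 3 for each unit, where Pb is the price buyers pay.
Supply in terms of Pb becomes Qs = -20 + 1.5(Pb + 3) = -15.5 + 1.5Pb. Setting this equal to demand: 172 - 3Pb = -15.5 + 1.5Pb, so Pb = 125/3.
Sellers receive Ps = 125/3 + 3 = 134/3; Q' = 172 − 3·(125/3) = 47.
The subsidy expands output by 47 − 44 = 3 past the efficient level; on those units the gap between marginal cost and willingness to pay runs from 0 up to 3.
DWL = ½ × 3 × 3 = 4.5.

Deadweight loss = £4.5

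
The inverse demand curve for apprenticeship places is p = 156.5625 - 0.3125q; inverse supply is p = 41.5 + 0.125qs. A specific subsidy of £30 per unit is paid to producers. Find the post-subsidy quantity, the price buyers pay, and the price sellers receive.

Pre-subsidy: 156.5625 - 0.3125q = 41.5 + 0.125q gives q* = 263 and p* = 74.375.
With the subsidy, sellers receive ps = pb + 30 for each unit, where pb is the price buyers pay.
On the curves, pb = 156.5625 - 0.3125q and ps = 41.5 + 0.125q; the wedge ps − pb = 30 gives 41.5 + 0.125q − (156.5625 - 0.3125q) = 30, so q' = 2321/7.
Then pb = 156.5625 − 0.3125·(2321/7) = 2965/56 and ps = 41.5 + 0.125·(2321/7) = 4645/56.

q' = 2321/7; buyers pay 2965/56; sellers receive 4645/56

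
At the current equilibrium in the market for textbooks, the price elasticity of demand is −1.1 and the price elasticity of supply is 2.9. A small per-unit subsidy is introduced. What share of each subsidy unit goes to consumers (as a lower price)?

Consumer share = 0.725

For a small subsidy around the equilibrium, the benefit split depends on the relative slopes, which at a point are proportional to the elasticities.
Buyer share = εs/(εs + |εd|) = 2.9/(2.9 + 1.1) = 0.725; seller share = |εd|/(εs + |εd|) = 0.275.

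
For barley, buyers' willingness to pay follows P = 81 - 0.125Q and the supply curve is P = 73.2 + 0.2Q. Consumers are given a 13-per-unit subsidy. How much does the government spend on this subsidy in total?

Pre-subsidy: 81 - 0.125Q = 73.2 + 0.2Q gives Q* = 24 and P* = 78.
With the rebate, buyers effectively pay Pb = Ps − 13, where Ps is the price sellers receive.
On the curves, Pb = 81 - 0.125Q and Ps = 73.2 + 0.2Q; the wedge Ps − Pb = 13 gives 73.2 + 0.2Q − (81 - 0.125Q) = 13, so Q' = 64.
Then Pb = 81 − 0.125·64 = 73 and Ps = 73.2 + 0.2·64 = 86.
Government outlay = subsidy × quantity = 13 × 64 = 832.

Government cost = 832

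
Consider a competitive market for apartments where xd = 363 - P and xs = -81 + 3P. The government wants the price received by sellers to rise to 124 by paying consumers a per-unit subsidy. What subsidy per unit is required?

Required subsidy s = 52 per unit

At a seller price of 124, quantity supplied is -81 + 3·124 = 291.
Buyers absorb 291 only when they pay Pb with 363 − 1·Pb = 291, i.e. Pb = 72.
s = Ps − Pb = 124 − 72 = 52.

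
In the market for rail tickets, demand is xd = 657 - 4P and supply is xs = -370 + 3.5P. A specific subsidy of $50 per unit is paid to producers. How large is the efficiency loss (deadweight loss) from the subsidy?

Pre-subsidy: 657 - 4P = -370 + 3.5P gives P* = 2054/15, x* = 1639/15.
With the subsidy, sellers receive Ps = Pb + 50 for each unit, where Pb is the price buyers pay.
Supply in terms of Pb becomes xs = -370 + 3.5(Pb + 50) = -195 + 3.5Pb. Setting this equal to demand: 657 - 4Pb = -195 + 3.5Pb, so Pb = 113.6.
Sellers receive Ps = 113.6 + 50 = 163.6; x' = 657 − 4·113.6 = 202.6.
The subsidy expands output by 202.6 − 1639/15 = 280/3 past the efficient level; on those units the gap between marginal cost and willingness to pay runs from 0 up to 50.
DWL = ½ × 50 × 280/3 = 7000/3.

Deadweight loss = 7000/3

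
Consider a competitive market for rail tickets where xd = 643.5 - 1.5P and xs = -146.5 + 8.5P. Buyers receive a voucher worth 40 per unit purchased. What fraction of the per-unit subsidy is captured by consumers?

Consumer share = 0.85

Pre-subsidy: 643.5 - 1.5P = -146.5 + 8.5P gives P* = 79, x* = 525.
With the rebate, buyers effectively pay Pb = Ps − 40, where Ps is the price sellers receive.
Demand in terms of Ps becomes xd = 643.5 − 1.5(Ps − 40) = 703.5 - 1.5Ps. Setting this equal to supply: 703.5 - 1.5Ps = -146.5 + 8.5Ps, so Ps = 85.
Buyers pay Pb = 85 − 40 = 45; x' = -146.5 + 8.5·85 = 576.
Buyers' price falls by P* − Pb = 79 − 45 = 34; sellers' price rises by Ps − P* = 85 − 79 = 6.
So consumers capture 34/40 = 0.85 of each unit of subsidy.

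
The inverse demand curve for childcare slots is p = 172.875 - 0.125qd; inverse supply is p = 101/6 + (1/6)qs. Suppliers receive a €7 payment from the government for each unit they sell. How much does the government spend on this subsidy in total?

Pre-subsidy: 172.875 - 0.125q = 101/6 + (1/6)q gives q* = 535 and p* = 106.
With the subsidy, sellers receive ps = pb + 7 for each unit, where pb is the price buyers pay.
On the curves, pb = 172.875 - 0.125q and ps = 101/6 + (1/6)q; the wedge ps − pb = 7 gives 101/6 + (1/6)q − (172.875 - 0.125q) = 7, so q' = 559.
Then pb = 172.875 − 0.125·559 = 103 and ps = 101/6 + (1/6)·559 = 110.
Government outlay = subsidy × quantity = 7 × 559 = 3913.

Government cost = €3913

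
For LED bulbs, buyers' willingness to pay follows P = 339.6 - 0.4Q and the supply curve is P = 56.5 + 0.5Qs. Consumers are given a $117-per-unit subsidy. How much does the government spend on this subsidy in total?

Pre-subsidy: 339.6 - 0.4Q = 56.5 + 0.5Q gives Q* = 2831/9 and P* = 1924/9.
With the rebate, buyers effectively pay Pb = Ps − 117, where Ps is the price sellers receive.
On the curves, Pb = 339.6 - 0.4Q and Ps = 56.5 + 0.5Q; the wedge Ps − Pb = 117 gives 56.5 + 0.5Q − (339.6 - 0.4Q) = 117, so Q' = 4001/9.
Then Pb = 339.6 − 0.4·(4001/9) = 1456/9 and Ps = 56.5 + 0.5·(4001/9) = 2509/9.
Government outlay = subsidy × quantity = 117 × 4001/9 = 52013.

Government cost = $52013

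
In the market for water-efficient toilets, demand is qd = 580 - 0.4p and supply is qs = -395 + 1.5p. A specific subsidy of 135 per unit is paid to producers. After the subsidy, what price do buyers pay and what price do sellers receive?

Buyers pay 7725/19; sellers receive 10290/19

Pre-subsidy: 580 - 0.4p = -395 + 1.5p gives p* = 9750/19, q* = 7120/19.
With the subsidy, sellers receive ps = pb + 135 for each unit, where pb is the price buyers pay.
Supply in terms of pb becomes qs = -395 + 1.5(pb + 135) = -192.5 + 1.5pb. Setting this equal to demand: 580 - 0.4pb = -192.5 + 1.5pb, so pb = 7725/19.
Sellers receive ps = 7725/19 + 135 = 10290/19; q' = 580 − 0.4·(7725/19) = 7930/19.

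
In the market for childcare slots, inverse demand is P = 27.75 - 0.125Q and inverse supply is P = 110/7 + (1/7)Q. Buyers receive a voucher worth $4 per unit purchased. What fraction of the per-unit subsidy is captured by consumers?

Consumer share = 7/15

Pre-subsidy: 27.75 - 0.125Q = 110/7 + (1/7)Q gives Q* = 674/15 and P* = 332/15.
With the rebate, buyers effectively pay Pb = Ps − 4, where Ps is the price sellers receive.
On the curves, Pb = 27.75 - 0.125Q and Ps = 110/7 + (1/7)Q; the wedge Ps − Pb = 4 gives 110/7 + (1/7)Q − (27.75 - 0.125Q) = 4, so Q' = 898/15.
Then Pb = 27.75 − 0.125·(898/15) = 304/15 and Ps = 110/7 + (1/7)·(898/15) = 364/15.
Buyers' price falls by P* − Pb = 332/15 − 304/15 = 28/15; sellers' price rises by Ps − P* = 364/15 − 332/15 = 32/15.
So consumers capture (28/15)/4 = 7/15 of each unit of subsidy.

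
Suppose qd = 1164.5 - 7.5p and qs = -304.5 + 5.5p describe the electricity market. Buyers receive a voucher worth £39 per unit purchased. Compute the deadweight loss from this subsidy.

Pre-subsidy: 1164.5 - 7.5p = -304.5 + 5.5p gives p* = 113, q* = 317.
With the rebate, buyers effectively pay pb = ps − 39, where ps is the price sellers receive.
Demand in terms of ps becomes qd = 1164.5 − 7.5(ps − 39) = 1457 - 7.5ps. Setting this equal to supply: 1457 - 7.5ps = -304.5 + 5.5ps, so ps = 135.5.
Buyers pay pb = 135.5 − 39 = 96.5; q' = -304.5 + 5.5·135.5 = 440.75.
The subsidy expands output by 440.75 − 317 = 123.75 past the efficient level; on those units the gap between marginal cost and willingness to pay runs from 0 up to 39.
DWL = ½ × 39 × 123.75 = 2413.125.

Deadweight loss = £2413.125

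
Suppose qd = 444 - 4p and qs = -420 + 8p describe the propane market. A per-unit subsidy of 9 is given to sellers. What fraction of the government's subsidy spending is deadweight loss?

DWL / government spending = 1/15

Pre-subsidy: 444 - 4p = -420 + 8p gives p* = 72, q* = 156.
With the subsidy, sellers receive ps = pb + 9 for each unit, where pb is the price buyers pay.
Supply in terms of pb becomes qs = -420 + 8(pb + 9) = -348 + 8pb. Setting this equal to demand: 444 - 4pb = -348 + 8pb, so pb = 66.
Sellers receive ps = 66 + 9 = 75; q' = 444 − 4·66 = 180.
ΔCS = ½(156 + 180)(72 − 66) = 1008; ΔPS = ½(156 + 180)(75 − 72) = 504.
Government spending = 9 × 180 = 1620.
DWL = ½ × 9 × (180 − 156) = 108; fraction = 108 / 1620 = 1/15.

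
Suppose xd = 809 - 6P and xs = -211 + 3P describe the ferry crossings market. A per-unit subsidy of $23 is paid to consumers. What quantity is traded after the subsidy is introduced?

x' = 175

Pre-subsidy: 809 - 6P = -211 + 3P gives P* = 340/3, x* = 129.
With the rebate, buyers effectively pay Pb = Ps − 23, where Ps is the price sellers receive.
Demand in terms of Ps becomes xd = 809 − 6(Ps − 23) = 947 - 6Ps. Setting this equal to supply: 947 - 6Ps = -211 + 3Ps, so Ps = 386/3.
Buyers pay Pb = 386/3 − 23 = 317/3; x' = -211 + 3·(386/3) = 175.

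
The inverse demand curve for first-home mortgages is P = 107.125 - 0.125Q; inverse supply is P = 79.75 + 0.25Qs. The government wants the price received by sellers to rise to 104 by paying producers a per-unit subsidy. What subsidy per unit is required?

At a seller price of 104, quantity supplied is -319 + 4·104 = 97.
Buyers absorb 97 only when they pay Pb = 107.125 − 0.125·97 = 95.
s = Ps − Pb = 104 − 95 = 9.

Required subsidy s = 9 per unit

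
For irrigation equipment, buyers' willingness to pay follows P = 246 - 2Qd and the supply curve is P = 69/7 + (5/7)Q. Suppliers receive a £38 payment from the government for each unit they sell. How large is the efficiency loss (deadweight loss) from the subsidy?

Pre-subsidy: 246 - 2Q = 69/7 + (5/7)Q gives Q* = 87 and P* = 72.
With the subsidy, sellers receive Ps = Pb + 38 for each unit, where Pb is the price buyers pay.
On the curves, Pb = 246 - 2Q and Ps = 69/7 + (5/7)Q; the wedge Ps − Pb = 38 gives 69/7 + (5/7)Q − (246 - 2Q) = 38, so Q' = 101.
Then Pb = 246 − 2·101 = 44 and Ps = 69/7 + (5/7)·101 = 82.
The subsidy expands output by 101 − 87 = 14 past the efficient level; on those units the gap between marginal cost and willingness to pay runs from 0 up to 38.
DWL = ½ × 38 × 14 = 266.

Deadweight loss = £266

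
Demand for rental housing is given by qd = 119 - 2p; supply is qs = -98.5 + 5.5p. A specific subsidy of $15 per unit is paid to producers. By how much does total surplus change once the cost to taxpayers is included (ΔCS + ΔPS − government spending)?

Net change in total surplus = -$165

Pre-subsidy: 119 - 2p = -98.5 + 5.5p gives p* = 29, q* = 61.
With the subsidy, sellers receive ps = pb + 15 for each unit, where pb is the price buyers pay.
Supply in terms of pb becomes qs = -98.5 + 5.5(pb + 15) = -16 + 5.5pb. Setting this equal to demand: 119 - 2pb = -16 + 5.5pb, so pb = 18.
Sellers receive ps = 18 + 15 = 33; q' = 119 − 2·18 = 83.
ΔCS = ½(61 + 83)(29 − 18) = 792; ΔPS = ½(61 + 83)(33 − 29) = 288.
Government spending = 15 × 83 = 1245.
Net change = 792 + 288 − 1245 = -165. The loss equals the DWL triangle ½·15·22.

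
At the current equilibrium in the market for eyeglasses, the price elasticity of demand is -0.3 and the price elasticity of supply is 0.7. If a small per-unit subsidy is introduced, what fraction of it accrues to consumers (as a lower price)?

Consumer share = 0.7

For a small subsidy around the equilibrium, the benefit split depends on the relative slopes, which at a point are proportional to the elasticities.
Buyer share = εs/(εs + |εd|) = 0.7/(0.7 + 0.3) = 0.7; seller share = |εd|/(εs + |εd|) = 0.3.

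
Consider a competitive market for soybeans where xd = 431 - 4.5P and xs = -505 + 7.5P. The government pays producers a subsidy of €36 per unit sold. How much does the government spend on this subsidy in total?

Pre-subsidy: 431 - 4.5P = -505 + 7.5P gives P* = 78, x* = 80.
With the subsidy, sellers receive Ps = Pb + 36 for each unit, where Pb is the price buyers pay.
Supply in terms of Pb becomes xs = -505 + 7.5(Pb + 36) = -235 + 7.5Pb. Setting this equal to demand: 431 - 4.5Pb = -235 + 7.5Pb, so Pb = 55.5.
Sellers receive Ps = 55.5 + 36 = 91.5; x' = 431 − 4.5·55.5 = 181.25.
Government outlay = subsidy × quantity = 36 × 181.25 = 6525.

Government cost = €6525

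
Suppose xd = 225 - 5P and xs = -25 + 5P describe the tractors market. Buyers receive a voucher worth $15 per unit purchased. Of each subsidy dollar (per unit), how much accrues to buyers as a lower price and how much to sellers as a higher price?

Pre-subsidy: 225 - 5P = -25 + 5P gives P* = 25, x* = 100.
With the rebate, buyers effectively pay Pb = Ps − 15, where Ps is the price sellers receive.
Demand in terms of Ps becomes xd = 225 − 5(Ps − 15) = 300 - 5Ps. Setting this equal to supply: 300 - 5Ps = -25 + 5Ps, so Ps = 32.5.
Buyers pay Pb = 32.5 − 15 = 17.5; x' = -25 + 5·32.5 = 137.5.
Buyers' price falls by P* − Pb = 25 − 17.5 = 7.5; sellers' price rises by Ps − P* = 32.5 − 25 = 7.5.

Buyers gain $7.5 per unit; sellers gain $7.5 per unit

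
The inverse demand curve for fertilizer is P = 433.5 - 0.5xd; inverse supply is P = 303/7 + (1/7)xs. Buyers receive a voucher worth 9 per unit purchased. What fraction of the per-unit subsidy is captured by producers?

Pre-subsidy: 433.5 - 0.5x = 303/7 + (1/7)x gives x* = 607 and P* = 130.
With the rebate, buyers effectively pay Pb = Ps − 9, where Ps is the price sellers receive.
On the curves, Pb = 433.5 - 0.5x and Ps = 303/7 + (1/7)x; the wedge Ps − Pb = 9 gives 303/7 + (1/7)x − (433.5 - 0.5x) = 9, so x' = 621.
Then Pb = 433.5 − 0.5·621 = 123 and Ps = 303/7 + (1/7)·621 = 132.
Buyers' price falls by P* − Pb = 130 − 123 = 7; sellers' price rises by Ps − P* = 132 − 130 = 2.
So producers capture 2/9 = 2/9 of each unit of subsidy.

Producer share = 2/9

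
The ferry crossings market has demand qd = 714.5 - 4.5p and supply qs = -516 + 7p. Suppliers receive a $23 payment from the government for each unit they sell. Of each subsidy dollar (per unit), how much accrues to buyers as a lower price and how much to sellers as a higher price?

Pre-subsidy: 714.5 - 4.5p = -516 + 7p gives p* = 107, q* = 233.
With the subsidy, sellers receive ps = pb + 23 for each unit, where pb is the price buyers pay.
Supply in terms of pb becomes qs = -516 + 7(pb + 23) = -355 + 7pb. Setting this equal to demand: 714.5 - 4.5pb = -355 + 7pb, so pb = 93.
Sellers receive ps = 93 + 23 = 116; q' = 714.5 − 4.5·93 = 296.
Buyers' price falls by p* − pb = 107 − 93 = 14; sellers' price rises by ps − p* = 116 − 107 = 9.

Buyers gain $14 per unit; sellers gain $9 per unit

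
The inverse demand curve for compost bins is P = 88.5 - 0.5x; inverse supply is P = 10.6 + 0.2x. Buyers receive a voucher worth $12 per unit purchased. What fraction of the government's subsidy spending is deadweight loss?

DWL / government spending = 60/899

Pre-subsidy: 88.5 - 0.5x = 10.6 + 0.2x gives x* = 779/7 and P* = 230/7.
With the rebate, buyers effectively pay Pb = Ps − 12, where Ps is the price sellers receive.
On the curves, Pb = 88.5 - 0.5x and Ps = 10.6 + 0.2x; the wedge Ps − Pb = 12 gives 10.6 + 0.2x − (88.5 - 0.5x) = 12, so x' = 899/7.
Then Pb = 88.5 − 0.5·(899/7) = 170/7 and Ps = 10.6 + 0.2·(899/7) = 254/7.
ΔCS = ½(779/7 + 899/7)(230/7 − 170/7) = 50340/49; ΔPS = ½(779/7 + 899/7)(254/7 − 230/7) = 20136/49.
Government spending = 12 × 899/7 = 10788/7.
DWL = ½ × 12 × (899/7 − 779/7) = 720/7; fraction = (720/7) / (10788/7) = 60/899.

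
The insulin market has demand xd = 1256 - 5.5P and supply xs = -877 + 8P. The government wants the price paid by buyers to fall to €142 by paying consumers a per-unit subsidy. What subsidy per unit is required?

Required subsidy s = €27 per unit

At a buyer price of 142, quantity demanded is 1256 − 5.5·142 = 475.
Sellers supply 475 only when they receive Ps with -877 + 8·Ps = 475, i.e. Ps = 169.
s = Ps − Pb = 169 − 142 = 27.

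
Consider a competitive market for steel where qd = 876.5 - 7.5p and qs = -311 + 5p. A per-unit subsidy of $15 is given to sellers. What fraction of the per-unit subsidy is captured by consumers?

Consumer share = 0.4

Pre-subsidy: 876.5 - 7.5p = -311 + 5p gives p* = 95, q* = 164.
With the subsidy, sellers receive ps = pb + 15 for each unit, where pb is the price buyers pay.
Supply in terms of pb becomes qs = -311 + 5(pb + 15) = -236 + 5pb. Setting this equal to demand: 876.5 - 7.5pb = -236 + 5pb, so pb = 89.
Sellers receive ps = 89 + 15 = 104; q' = 876.5 − 7.5·89 = 209.
Buyers' price falls by p* − pb = 95 − 89 = 6; sellers' price rises by ps − p* = 104 − 95 = 9.
So consumers capture 6/15 = 0.4 of each unit of subsidy.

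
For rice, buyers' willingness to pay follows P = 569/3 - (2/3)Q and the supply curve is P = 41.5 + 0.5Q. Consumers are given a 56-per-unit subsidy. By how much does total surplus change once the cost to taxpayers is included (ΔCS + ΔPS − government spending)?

Net change in total surplus = -1344

Pre-subsidy: 569/3 - (2/3)Q = 41.5 + 0.5Q gives Q* = 127 and P* = 105.
With the rebate, buyers effectively pay Pb = Ps − 56, where Ps is the price sellers receive.
On the curves, Pb = 569/3 - (2/3)Q and Ps = 41.5 + 0.5Q; the wedge Ps − Pb = 56 gives 41.5 + 0.5Q − (569/3 - (2/3)Q) = 56, so Q' = 175.
Then Pb = 569/3 − (2/3)·175 = 73 and Ps = 41.5 + 0.5·175 = 129.
ΔCS = ½(127 + 175)(105 − 73) = 4832; ΔPS = ½(127 + 175)(129 − 105) = 3624.
Government spending = 56 × 175 = 9800.
Net change = 4832 + 3624 − 9800 = -1344. The loss equals the DWL triangle ½·56·48.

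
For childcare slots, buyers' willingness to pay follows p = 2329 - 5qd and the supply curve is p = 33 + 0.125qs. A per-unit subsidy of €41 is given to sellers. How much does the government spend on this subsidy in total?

Pre-subsidy: 2329 - 5q = 33 + 0.125q gives q* = 448 and p* = 89.
With the subsidy, sellers receive ps = pb + 41 for each unit, where pb is the price buyers pay.
On the curves, pb = 2329 - 5q and ps = 33 + 0.125q; the wedge ps − pb = 41 gives 33 + 0.125q − (2329 - 5q) = 41, so q' = 456.
Then pb = 2329 − 5·456 = 49 and ps = 33 + 0.125·456 = 90.
Government outlay = subsidy × quantity = 41 × 456 = 18696.

Government cost = €18696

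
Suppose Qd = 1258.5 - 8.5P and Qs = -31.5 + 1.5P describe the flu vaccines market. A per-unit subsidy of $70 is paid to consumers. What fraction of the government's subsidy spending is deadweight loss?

Pre-subsidy: 1258.5 - 8.5P = -31.5 + 1.5P gives P* = 129, Q* = 162.
With the rebate, buyers effectively pay Pb = Ps − 70, where Ps is the price sellers receive.
Demand in terms of Ps becomes Qd = 1258.5 − 8.5(Ps − 70) = 1853.5 - 8.5Ps. Setting this equal to supply: 1853.5 - 8.5Ps = -31.5 + 1.5Ps, so Ps = 188.5.
Buyers pay Pb = 188.5 − 70 = 118.5; Q' = -31.5 + 1.5·188.5 = 251.25.
ΔCS = ½(162 + 251.25)(129 − 118.5) = 2169.5625; ΔPS = ½(162 + 251.25)(188.5 − 129) = 12294.1875.
Government spending = 70 × 251.25 = 17587.5.
DWL = ½ × 70 × (251.25 − 162) = 3123.75; fraction = 3123.75 / 17587.5 = 119/670.

DWL / government spending = 119/670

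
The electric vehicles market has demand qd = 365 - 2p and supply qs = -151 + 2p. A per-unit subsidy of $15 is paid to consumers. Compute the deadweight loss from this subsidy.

Deadweight loss = $112.5

Pre-subsidy: 365 - 2p = -151 + 2p gives p* = 129, q* = 107.
With the rebate, buyers effectively pay pb = ps − 15, where ps is the price sellers receive.
Demand in terms of ps becomes qd = 365 − 2(ps − 15) = 395 - 2ps. Setting this equal to supply: 395 - 2ps = -151 + 2ps, so ps = 136.5.
Buyers pay pb = 136.5 − 15 = 121.5; q' = -151 + 2·136.5 = 122.
The subsidy expands output by 122 − 107 = 15 past the efficient level; on those units the gap between marginal cost and willingness to pay runs from 0 up to 15.
DWL = ½ × 15 × 15 = 112.5.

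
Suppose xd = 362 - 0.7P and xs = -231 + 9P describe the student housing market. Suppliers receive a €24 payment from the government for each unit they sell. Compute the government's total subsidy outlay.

Pre-subsidy: 362 - 0.7P = -231 + 9P gives P* = 5930/97, x* = 30963/97.
With the subsidy, sellers receive Ps = Pb + 24 for each unit, where Pb is the price buyers pay.
Supply in terms of Pb becomes xs = -231 + 9(Pb + 24) = -15 + 9Pb. Setting this equal to demand: 362 - 0.7Pb = -15 + 9Pb, so Pb = 3770/97.
Sellers receive Ps = 3770/97 + 24 = 6098/97; x' = 362 − 0.7·(3770/97) = 32475/97.
Government outlay = subsidy × quantity = 24 × 32475/97 = 779400/97.

Government cost = 779400/97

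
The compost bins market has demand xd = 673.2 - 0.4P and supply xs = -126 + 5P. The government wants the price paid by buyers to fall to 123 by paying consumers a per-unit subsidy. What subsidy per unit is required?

At a buyer price of 123, quantity demanded is 673.2 − 0.4·123 = 624.
Sellers supply 624 only when they receive Ps with -126 + 5·Ps = 624, i.e. Ps = 150.
s = Ps − Pb = 150 − 123 = 27.

Required subsidy s = 27 per unit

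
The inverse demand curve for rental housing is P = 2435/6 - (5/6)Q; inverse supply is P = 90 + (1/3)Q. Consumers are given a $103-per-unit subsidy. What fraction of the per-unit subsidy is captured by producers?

Producer share = 2/7

Pre-subsidy: 2435/6 - (5/6)Q = 90 + (1/3)Q gives Q* = 1895/7 and P* = 3785/21.
With the rebate, buyers effectively pay Pb = Ps − 103, where Ps is the price sellers receive.
On the curves, Pb = 2435/6 - (5/6)Q and Ps = 90 + (1/3)Q; the wedge Ps − Pb = 103 gives 90 + (1/3)Q − (2435/6 - (5/6)Q) = 103, so Q' = 359.
Then Pb = 2435/6 − (5/6)·359 = 320/3 and Ps = 90 + (1/3)·359 = 629/3.
Buyers' price falls by P* − Pb = 3785/21 − 320/3 = 515/7; sellers' price rises by Ps − P* = 629/3 − 3785/21 = 206/7.
So producers capture (206/7)/103 = 2/7 of each unit of subsidy.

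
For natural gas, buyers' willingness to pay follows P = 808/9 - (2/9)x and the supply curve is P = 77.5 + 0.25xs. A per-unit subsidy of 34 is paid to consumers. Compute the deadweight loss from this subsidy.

Deadweight loss = 1224

Pre-subsidy: 808/9 - (2/9)x = 77.5 + 0.25x gives x* = 26 and P* = 84.
With the rebate, buyers effectively pay Pb = Ps − 34, where Ps is the price sellers receive.
On the curves, Pb = 808/9 - (2/9)x and Ps = 77.5 + 0.25x; the wedge Ps − Pb = 34 gives 77.5 + 0.25x − (808/9 - (2/9)x) = 34, so x' = 98.
Then Pb = 808/9 − (2/9)·98 = 68 and Ps = 77.5 + 0.25·98 = 102.
The subsidy expands output by 98 − 26 = 72 past the efficient level; on those units the gap between marginal cost and willingness to pay runs from 0 up to 34.
DWL = ½ × 34 × 72 = 1224.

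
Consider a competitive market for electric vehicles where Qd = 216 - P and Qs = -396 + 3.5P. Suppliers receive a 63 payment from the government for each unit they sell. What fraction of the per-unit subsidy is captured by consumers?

Pre-subsidy: 216 - P = -396 + 3.5P gives P* = 136, Q* = 80.
With the subsidy, sellers receive Ps = Pb + 63 for each unit, where Pb is the price buyers pay.
Supply in terms of Pb becomes Qs = -396 + 3.5(Pb + 63) = -175.5 + 3.5Pb. Setting this equal to demand: 216 - Pb = -175.5 + 3.5Pb, so Pb = 87.
Sellers receive Ps = 87 + 63 = 150; Q' = 216 − 1·87 = 129.
Buyers' price falls by P* − Pb = 136 − 87 = 49; sellers' price rises by Ps − P* = 150 − 136 = 14.
So consumers capture 49/63 = 7/9 of each unit of subsidy.

Consumer share = 7/9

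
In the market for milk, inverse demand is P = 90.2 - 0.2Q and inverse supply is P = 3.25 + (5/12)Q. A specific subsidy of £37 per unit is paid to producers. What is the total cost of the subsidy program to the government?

Pre-subsidy: 90.2 - 0.2Q = 3.25 + (5/12)Q gives Q* = 141 and P* = 62.
With the subsidy, sellers receive Ps = Pb + 37 for each unit, where Pb is the price buyers pay.
On the curves, Pb = 90.2 - 0.2Q and Ps = 3.25 + (5/12)Q; the wedge Ps − Pb = 37 gives 3.25 + (5/12)Q − (90.2 - 0.2Q) = 37, so Q' = 201.
Then Pb = 90.2 − 0.2·201 = 50 and Ps = 3.25 + (5/12)·201 = 87.
Government outlay = subsidy × quantity = 37 × 201 = 7437.

Government cost = £7437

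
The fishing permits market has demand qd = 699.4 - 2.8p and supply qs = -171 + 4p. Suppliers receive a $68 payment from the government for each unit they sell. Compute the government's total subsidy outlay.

Pre-subsidy: 699.4 - 2.8p = -171 + 4p gives p* = 128, q* = 341.
With the subsidy, sellers receive ps = pb + 68 for each unit, where pb is the price buyers pay.
Supply in terms of pb becomes qs = -171 + 4(pb + 68) = 101 + 4pb. Setting this equal to demand: 699.4 - 2.8pb = 101 + 4pb, so pb = 88.
Sellers receive ps = 88 + 68 = 156; q' = 699.4 − 2.8·88 = 453.
Government outlay = subsidy × quantity = 68 × 453 = 30804.

Government cost = $30804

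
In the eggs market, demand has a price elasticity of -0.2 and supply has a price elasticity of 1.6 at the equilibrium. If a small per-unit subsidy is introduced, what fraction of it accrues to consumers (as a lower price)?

Consumer share = 8/9

For a small subsidy around the equilibrium, the benefit split depends on the relative slopes, which at a point are proportional to the elasticities.
Buyer share = εs/(εs + |εd|) = 1.6/(1.6 + 0.2) = 8/9; seller share = |εd|/(εs + |εd|) = 1/9.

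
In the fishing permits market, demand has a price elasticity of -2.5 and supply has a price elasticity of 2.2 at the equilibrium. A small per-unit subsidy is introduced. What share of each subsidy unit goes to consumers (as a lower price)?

Consumer share = 22/47

For a small subsidy around the equilibrium, the benefit split depends on the relative slopes, which at a point are proportional to the elasticities.
Buyer share = εs/(εs + |εd|) = 2.2/(2.2 + 2.5) = 22/47; seller share = |εd|/(εs + |εd|) = 25/47.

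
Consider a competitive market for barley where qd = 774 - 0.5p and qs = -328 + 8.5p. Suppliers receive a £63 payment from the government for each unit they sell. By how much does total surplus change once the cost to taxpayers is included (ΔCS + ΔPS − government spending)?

Net change in total surplus = -£937.125

Pre-subsidy: 774 - 0.5p = -328 + 8.5p gives p* = 1102/9, q* = 6415/9.
With the subsidy, sellers receive ps = pb + 63 for each unit, where pb is the price buyers pay.
Supply in terms of pb becomes qs = -328 + 8.5(pb + 63) = 207.5 + 8.5pb. Setting this equal to demand: 774 - 0.5pb = 207.5 + 8.5pb, so pb = 1133/18.
Sellers receive ps = 1133/18 + 63 = 2267/18; q' = 774 − 0.5·(1133/18) = 26731/36.
ΔCS = ½(6415/9 + 26731/36)(1102/9 − 1133/18) = 6234529/144; ΔPS = ½(6415/9 + 26731/36)(2267/18 − 1102/9) = 366737/144.
Government spending = 63 × 26731/36 = 46779.25.
Net change = 6234529/144 + 366737/144 − 46779.25 = -937.125. The loss equals the DWL triangle ½·63·29.75.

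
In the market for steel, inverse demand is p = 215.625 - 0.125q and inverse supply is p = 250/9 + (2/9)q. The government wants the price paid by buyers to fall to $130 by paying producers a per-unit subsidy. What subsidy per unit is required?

At a buyer price of 130, quantity demanded is 1725 − 8·130 = 685.
Sellers supply 685 only when they receive ps = 250/9 + (2/9)·685 = 180.
s = ps − pb = 180 − 130 = 50.

Required subsidy s = $50 per unit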